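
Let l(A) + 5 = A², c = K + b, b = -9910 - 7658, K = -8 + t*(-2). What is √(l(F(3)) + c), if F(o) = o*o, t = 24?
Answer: 2*I*√4387 ≈ 132.47*I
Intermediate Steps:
F(o) = o²
K = -56 (K = -8 + 24*(-2) = -8 - 48 = -56)
b = -17568
c = -17624 (c = -56 - 17568 = -17624)
l(A) = -5 + A²
√(l(F(3)) + c) = √((-5 + (3²)²) - 17624) = √((-5 + 9²) - 17624) = √((-5 + 81) - 17624) = √(76 - 17624) = √(-17548) = 2*I*√4387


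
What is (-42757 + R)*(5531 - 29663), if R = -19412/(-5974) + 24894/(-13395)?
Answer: 13760781522161772/13336955 ≈ 1.0318e+9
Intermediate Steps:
R = 18551164/13336955 (R = -19412*(-1/5974) + 24894*(-1/13395) = 9706/2987 - 8298/4465 = 18551164/13336955 ≈ 1.3910)
(-42757 + R)*(5531 - 29663) = (-42757 + 18551164/13336955)*(5531 - 29663) = -570229633771/13336955*(-24132) = 13760781522161772/13336955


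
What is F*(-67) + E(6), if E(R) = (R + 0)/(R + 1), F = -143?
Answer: 67073/7 ≈ 9581.9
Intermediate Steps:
E(R) = R/(1 + R)
F*(-67) + E(6) = -143*(-67) + 6/(1 + 6) = 9581 + 6/7 = 67073/7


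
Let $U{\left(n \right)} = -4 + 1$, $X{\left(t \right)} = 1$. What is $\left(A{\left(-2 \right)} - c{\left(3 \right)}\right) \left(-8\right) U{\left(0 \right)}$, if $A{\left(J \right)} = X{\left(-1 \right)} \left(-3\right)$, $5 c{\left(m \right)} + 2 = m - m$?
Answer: $- \frac{312}{5} \approx -62.4$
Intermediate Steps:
$c{\left(m \right)} = - \frac{2}{5}$ ($c{\left(m \right)} = - \frac{2}{5} + \frac{m - m}{5} = - \frac{2}{5} + \frac{1}{5} \cdot 0 = - \frac{2}{5} + 0 = - \frac{2}{5}$)
$A{\left(J \right)} = -3$ ($A{\left(J \right)} = 1 \left(-3\right) = -3$)
$U{\left(n \right)} = -3$
$\left(A{\left(-2 \right)} - c{\left(3 \right)}\right) \left(-8\right) U{\left(0 \right)} = \left(-3 - - \frac{2}{5}\right) \left(-8\right) \left(-3\right) = \left(-3 + \frac{2}{5}\right) \left(-8\right) \left(-3\right) = \left(- \frac{13}{5}\right) \left(-8\right) \left(-3\right) = \frac{104}{5} \left(-3\right) = - \frac{312}{5}$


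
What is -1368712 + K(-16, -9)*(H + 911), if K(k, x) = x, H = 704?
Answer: -1383247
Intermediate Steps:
-1368712 + K(-16, -9)*(H + 911) = -1368712 - 9*(704 + 911) = -1368712 - 9*1615 = -1368712 - 14535 = -1383247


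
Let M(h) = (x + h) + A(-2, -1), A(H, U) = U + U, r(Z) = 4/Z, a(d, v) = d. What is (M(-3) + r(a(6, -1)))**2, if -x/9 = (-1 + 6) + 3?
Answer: 52441/9 ≈ 5826.8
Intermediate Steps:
x = -72 (x = -9*((-1 + 6) + 3) = -9*(5 + 3) = -9*8 = -72)
A(H, U) = 2*U
M(h) = -74 + h (M(h) = (-72 + h) + 2*(-1) = (-72 + h) - 2 = -74 + h)
(M(-3) + r(a(6, -1)))**2 = ((-74 - 3) + 4/6)**2 = (-77 + 4*(1/6))**2 = (-77 + 2/3)**2 = (-229/3)**2 = 52441/9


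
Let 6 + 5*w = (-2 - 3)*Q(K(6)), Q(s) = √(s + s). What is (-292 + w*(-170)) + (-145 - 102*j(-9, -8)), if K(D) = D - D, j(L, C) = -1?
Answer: -131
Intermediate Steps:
K(D) = 0
Q(s) = √2*√s (Q(s) = √(2*s) = √2*√s)
w = -6/5 (w = -6/5 + ((-2 - 3)*(√2*√0))/5 = -6/5 + (-5*√2*0)/5 = -6/5 + (-5*0)/5 = -6/5 + (⅕)*0 = -6/5 + 0 = -6/5 ≈ -1.2000)
(-292 + w*(-170)) + (-145 - 102*j(-9, -8)) = (-292 - 6/5*(-170)) + (-145 - 102*(-1)) = (-292 + 204) + (-145 + 102) = -88 - 43 = -131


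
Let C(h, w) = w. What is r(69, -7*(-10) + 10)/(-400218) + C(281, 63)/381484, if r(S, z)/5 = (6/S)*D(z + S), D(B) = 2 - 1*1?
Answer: 288050521/1755782780388 ≈ 0.00016406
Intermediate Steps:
D(B) = 1 (D(B) = 2 - 1 = 1)
r(S, z) = 30/S (r(S, z) = 5*((6/S)*1) = 5*(6/S) = 30/S)
r(69, -7*(-10) + 10)/(-400218) + C(281, 63)/381484 = (30/69)/(-400218) + 63/381484 = (30*(1/69))*(-1/400218) + 63*(1/381484) = (10/23)*(-1/400218) + 63/381484 = -5/4602507 + 63/381484 = 288050521/1755782780388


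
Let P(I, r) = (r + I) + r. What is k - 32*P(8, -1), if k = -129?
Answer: -321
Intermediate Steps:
P(I, r) = I + 2*r (P(I, r) = (I + r) + r = I + 2*r)
k - 32*P(8, -1) = -129 - 32*(8 + 2*(-1)) = -129 - 32*(8 - 2) = -129 - 32*6 = -129 - 192 = -321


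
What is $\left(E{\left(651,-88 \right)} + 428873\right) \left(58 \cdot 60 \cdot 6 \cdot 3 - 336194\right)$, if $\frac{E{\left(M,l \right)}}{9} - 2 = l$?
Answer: $-117108193846$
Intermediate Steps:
$E{\left(M,l \right)} = 18 + 9 l$
$\left(E{\left(651,-88 \right)} + 428873\right) \left(58 \cdot 60 \cdot 6 \cdot 3 - 336194\right) = \left(\left(18 + 9 \left(-88\right)\right) + 428873\right) \left(58 \cdot 60 \cdot 6 \cdot 3 - 336194\right) = \left(\left(18 - 792\right) + 428873\right) \left(3480 \cdot 18 - 336194\right) = \left(-774 + 428873\right) \left(62640 - 336194\right) = 428099 \left(-273554\right) = -117108193846$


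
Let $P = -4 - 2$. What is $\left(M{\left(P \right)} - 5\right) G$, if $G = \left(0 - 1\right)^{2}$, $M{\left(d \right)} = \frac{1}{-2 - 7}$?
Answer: $- \frac{46}{9} \approx -5.1111$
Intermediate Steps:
$P = -6$ ($P = -4 - 2 = -6$)
$M{\left(d \right)} = - \frac{1}{9}$ ($M{\left(d \right)} = \frac{1}{-9} = - \frac{1}{9}$)
$G = 1$ ($G = \left(-1\right)^{2} = 1$)
$\left(M{\left(P \right)} - 5\right) G = \left(- \frac{1}{9} - 5\right) 1 = \left(- \frac{46}{9}\right) 1 = - \frac{46}{9}$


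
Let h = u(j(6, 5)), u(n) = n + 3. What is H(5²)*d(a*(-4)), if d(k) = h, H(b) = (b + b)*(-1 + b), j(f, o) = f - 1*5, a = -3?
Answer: 4800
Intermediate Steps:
j(f, o) = -5 + f (j(f, o) = f - 5 = -5 + f)
H(b) = 2*b*(-1 + b) (H(b) = (2*b)*(-1 + b) = 2*b*(-1 + b))
u(n) = 3 + n
h = 4 (h = 3 + (-5 + 6) = 3 + 1 = 4)
d(k) = 4
H(5²)*d(a*(-4)) = (2*5²*(-1 + 5²))*4 = (2*25*(-1 + 25))*4 = (2*25*24)*4 = 1200*4 = 4800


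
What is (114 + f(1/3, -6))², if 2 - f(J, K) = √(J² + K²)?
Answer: 121429/9 - 1160*√13/3 ≈ 12098.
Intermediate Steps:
f(J, K) = 2 - √(J² + K²)
(114 + f(1/3, -6))² = (114 + (2 - √((1/3)² + (-6)²)))² = (114 + (2 - √((⅓)² + 36)))² = (114 + (2 - √(⅑ + 36)))² = (114 + (2 - √(325/9)))² = (114 + (2 - 5*√13/3))² = (116 - 5*√13/3)²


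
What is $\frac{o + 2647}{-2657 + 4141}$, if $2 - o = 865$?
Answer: $\frac{446}{371} \approx 1.2022$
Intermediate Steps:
$o = -863$ ($o = 2 - 865 = -863$)
$\frac{o + 2647}{-2657 + 4141} = \frac{-863 + 2647}{-2657 + 4141} = \frac{1784}{1484} = 1784 \cdot \frac{1}{1484} = \frac{446}{371}$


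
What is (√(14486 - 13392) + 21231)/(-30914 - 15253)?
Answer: -7077/15389 - √1094/46167 ≈ -0.46059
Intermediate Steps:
(√(14486 - 13392) + 21231)/(-30914 - 15253) = (√1094 + 21231)/(-46167) = (21231 + √1094)*(-1/46167) = -7077/15389 - √1094/46167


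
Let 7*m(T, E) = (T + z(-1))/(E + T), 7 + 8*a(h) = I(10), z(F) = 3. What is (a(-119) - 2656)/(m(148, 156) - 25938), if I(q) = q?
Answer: 5651170/55195913 ≈ 0.10238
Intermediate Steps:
a(h) = 3/8 (a(h) = -7/8 + (1/8)*10 = -7/8 + 5/4 = 3/8)
m(T, E) = (3 + T)/(7*(E + T)) (m(T, E) = ((T + 3)/(E + T))/7 = ((3 + T)/(E + T))/7 = (3 + T)/(7*(E + T)))
(a(-119) - 2656)/(m(148, 156) - 25938) = (3/8 - 2656)/((3 + 148)/(7*(156 + 148)) - 25938) = -21245/(8*((1/7)*151/304 - 25938)) = -21245/(8*((1/7)*(1/304)*151 - 25938)) = -21245/(8*(151/2128 - 25938)) = -21245/(8*(-55195913/2128)) = -21245/8*(-2128/55195913) = 5651170/55195913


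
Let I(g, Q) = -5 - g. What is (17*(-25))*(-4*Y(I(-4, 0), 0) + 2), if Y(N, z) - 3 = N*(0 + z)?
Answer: 4250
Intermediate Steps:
Y(N, z) = 3 + N*z (Y(N, z) = 3 + N*(0 + z) = 3 + N*z)
(17*(-25))*(-4*Y(I(-4, 0), 0) + 2) = (17*(-25))*(-4*(3 + (-5 - 1*(-4))*0) + 2) = -425*(-4*(3 + (-5 + 4)*0) + 2) = -425*(-4*(3 - 1*0) + 2) = -425*(-4*(3 + 0) + 2) = -425*(-4*3 + 2) = -425*(-12 + 2) = -425*(-10) = 4250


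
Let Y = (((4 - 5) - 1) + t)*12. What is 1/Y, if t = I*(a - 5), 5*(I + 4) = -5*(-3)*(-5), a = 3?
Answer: 1/432 ≈ 0.0023148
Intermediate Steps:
I = -19 (I = -4 + (-5*(-3)*(-5))/5 = -4 + (15*(-5))/5 = -4 + (1/5)*(-75) = -4 - 15 = -19)
t = 38 (t = -19*(3 - 5) = -19*(-2) = 38)
Y = 432 (Y = (((4 - 5) - 1) + 38)*12 = ((-1 - 1) + 38)*12 = (-2 + 38)*12 = 36*12 = 432)
1/Y = 1/432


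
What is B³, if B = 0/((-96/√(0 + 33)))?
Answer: 0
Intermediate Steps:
B = 0 (B = 0/((-96*√33/33)) = 0/((-32*√33/11)) = 0*(-√33/96) = 0)
B³ = 0³ = 0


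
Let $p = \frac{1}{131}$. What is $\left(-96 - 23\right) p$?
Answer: $- \frac{119}{131} \approx -0.9084$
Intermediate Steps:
$p = \frac{1}{131} \approx 0.0076336$
$\left(-96 - 23\right) p = \left(-96 - 23\right) \frac{1}{131} = \left(-119\right) \frac{1}{131} = - \frac{119}{131}$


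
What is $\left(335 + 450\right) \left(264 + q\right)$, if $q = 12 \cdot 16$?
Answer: $357960$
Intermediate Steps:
$q = 192$
$\left(335 + 450\right) \left(264 + q\right) = \left(335 + 450\right) \left(264 + 192\right) = 785 \cdot 456 = 357960$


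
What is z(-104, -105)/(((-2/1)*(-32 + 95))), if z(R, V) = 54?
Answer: -3/7 ≈ -0.42857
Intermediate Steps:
z(-104, -105)/(((-2/1)*(-32 + 95))) = 54/(((-2/1)*(-32 + 95))) = 54/(((1*(-2))*63)) = 54/((-2*63)) = 54/(-126) = 54*(-1/126) = -3/7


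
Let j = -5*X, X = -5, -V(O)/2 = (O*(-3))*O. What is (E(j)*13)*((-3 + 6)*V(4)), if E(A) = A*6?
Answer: 561600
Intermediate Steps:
V(O) = 6*O² (V(O) = -2*O*(-3)*O = -2*(-3*O)*O = -(-6)*O² = 6*O²)
j = 25 (j = -5*(-5) = 25)
E(A) = 6*A
(E(j)*13)*((-3 + 6)*V(4)) = ((6*25)*13)*((-3 + 6)*(6*4²)) = (150*13)*(3*(6*16)) = 1950*(3*96) = 1950*288 = 561600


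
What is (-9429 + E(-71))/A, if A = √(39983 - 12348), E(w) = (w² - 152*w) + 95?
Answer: 6499*√27635/27635 ≈ 39.095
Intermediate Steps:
E(w) = 95 + w² - 152*w
A = √27635 ≈ 166.24
(-9429 + E(-71))/A = (-9429 + (95 + (-71)² - 152*(-71)))/(√27635) = (-9429 + (95 + 5041 + 10792))*(√27635/27635) = (-9429 + 15928)*(√27635/27635) = 6499*(√27635/27635) = 6499*√27635/27635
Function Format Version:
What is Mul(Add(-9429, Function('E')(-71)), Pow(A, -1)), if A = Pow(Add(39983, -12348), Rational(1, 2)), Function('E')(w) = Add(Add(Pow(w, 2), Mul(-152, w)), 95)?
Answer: Mul(Rational(6499, 27635), Pow(27635, Rational(1, 2))) ≈ 39.095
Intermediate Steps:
Function('E')(w) = Add(95, Pow(w, 2), Mul(-152, w))
A = Pow(27635, Rational(1, 2)) ≈ 166.24
Mul(Add(-9429, Function('E')(-71)), Pow(A, -1)) = Mul(Add(-9429, Add(95, Pow(-71, 2), Mul(-152, -71))), Pow(Pow(27635, Rational(1, 2)), -1)) = Mul(Add(-9429, Add(95, 5041, 10792)), Mul(Rational(1, 27635), Pow(27635, Rational(1, 2)))) = Mul(Add(-9429, 15928), Mul(Rational(1, 27635), Pow(27635, Rational(1, 2)))) = Mul(6499, Mul(Rational(1, 27635), Pow(27635, Rational(1, 2)))) = Mul(Rational(6499, 27635), Pow(27635, Rational(1, 2)))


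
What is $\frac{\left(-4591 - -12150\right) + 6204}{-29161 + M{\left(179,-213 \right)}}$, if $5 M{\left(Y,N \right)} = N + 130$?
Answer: $- \frac{68815}{145888} \approx -0.4717$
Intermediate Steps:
$M{\left(Y,N \right)} = 26 + \frac{N}{5}$ ($M{\left(Y,N \right)} = \frac{N + 130}{5} = \frac{130 + N}{5} = 26 + \frac{N}{5}$)
$\frac{\left(-4591 - -12150\right) + 6204}{-29161 + M{\left(179,-213 \right)}} = \frac{\left(-4591 - -12150\right) + 6204}{-29161 + \left(26 + \frac{1}{5} \left(-213\right)\right)} = \frac{\left(-4591 + 12150\right) + 6204}{-29161 + \left(26 - \frac{213}{5}\right)} = \frac{7559 + 6204}{-29161 - \frac{83}{5}} = \frac{13763}{- \frac{145888}{5}} = 13763 \left(- \frac{5}{145888}\right) = - \frac{68815}{145888}$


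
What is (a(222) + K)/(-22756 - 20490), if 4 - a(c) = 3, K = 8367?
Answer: -4184/21623 ≈ -0.19350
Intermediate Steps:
a(c) = 1 (a(c) = 4 - 1*3 = 4 - 3 = 1)
(a(222) + K)/(-22756 - 20490) = (1 + 8367)/(-22756 - 20490) = 8368/(-43246) = 8368*(-1/43246) = -4184/21623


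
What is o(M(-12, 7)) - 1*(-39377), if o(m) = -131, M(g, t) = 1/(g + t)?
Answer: 39246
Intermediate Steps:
o(M(-12, 7)) - 1*(-39377) = -131 - 1*(-39377) = -131 + 39377 = 39246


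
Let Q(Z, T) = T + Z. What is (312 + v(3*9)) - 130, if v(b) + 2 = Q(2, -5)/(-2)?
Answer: 363/2 ≈ 181.50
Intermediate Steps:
v(b) = -½ (v(b) = -2 + (-5 + 2)/(-2) = -2 - 3*(-½) = -2 + 3/2 = -½)
(312 + v(3*9)) - 130 = (312 - ½) - 130 = 623/2 - 130 = 363/2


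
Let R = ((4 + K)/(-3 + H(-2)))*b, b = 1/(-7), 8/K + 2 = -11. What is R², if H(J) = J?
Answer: 1936/207025 ≈ 0.0093515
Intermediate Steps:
K = -8/13 (K = 8/(-2 - 11) = 8/(-13) = 8*(-1/13) = -8/13 ≈ -0.61539)
b = -⅐ ≈ -0.14286
R = 44/455 (R = ((4 - 8/13)/(-3 - 2))*(-⅐) = ((44/13)/(-5))*(-⅐) = ((44/13)*(-⅕))*(-⅐) = -44/65*(-⅐) = 44/455 ≈ 0.096703)
R² = (44/455)² = 1936/207025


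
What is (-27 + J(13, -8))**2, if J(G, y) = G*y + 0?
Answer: 17161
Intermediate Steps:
J(G, y) = G*y
(-27 + J(13, -8))**2 = (-27 + 13*(-8))**2 = (-27 - 104)**2 = (-131)**2 = 17161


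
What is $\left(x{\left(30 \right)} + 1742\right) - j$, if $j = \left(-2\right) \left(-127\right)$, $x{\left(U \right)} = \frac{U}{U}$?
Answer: $1489$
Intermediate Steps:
$x{\left(U \right)} = 1$
$j = 254$
$\left(x{\left(30 \right)} + 1742\right) - j = \left(1 + 1742\right) - 254 = 1743 - 254 = 1489$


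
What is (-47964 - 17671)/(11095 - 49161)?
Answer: 65635/38066 ≈ 1.7242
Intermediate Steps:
(-47964 - 17671)/(11095 - 49161) = -65635/(-38066) = -65635*(-1/38066) = 65635/38066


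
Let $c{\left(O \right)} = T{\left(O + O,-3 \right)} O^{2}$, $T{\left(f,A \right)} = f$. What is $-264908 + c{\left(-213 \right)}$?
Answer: $-19592102$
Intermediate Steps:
$c{\left(O \right)} = 2 O^{3}$ ($c{\left(O \right)} = \left(O + O\right) O^{2} = 2 O O^{2} = 2 O^{3}$)
$-264908 + c{\left(-213 \right)} = -264908 + 2 \left(-213\right)^{3} = -264908 + 2 \left(-9663597\right) = -264908 - 19327194 = -19592102$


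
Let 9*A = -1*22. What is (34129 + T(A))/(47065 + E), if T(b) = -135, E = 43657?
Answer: 16997/45361 ≈ 0.37471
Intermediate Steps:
A = -22/9 (A = (-1*22)/9 = (⅑)*(-22) = -22/9 ≈ -2.4444)
(34129 + T(A))/(47065 + E) = (34129 - 135)/(47065 + 43657) = 33994/90722 = 33994*(1/90722) = 16997/45361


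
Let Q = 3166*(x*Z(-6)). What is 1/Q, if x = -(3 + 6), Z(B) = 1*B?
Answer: 1/170964 ≈ 5.8492e-6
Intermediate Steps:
Z(B) = B
x = -9 (x = -1*9 = -9)
Q = 170964 (Q = 3166*(-9*(-6)) = 3166*54 = 170964)
1/Q = 1/170964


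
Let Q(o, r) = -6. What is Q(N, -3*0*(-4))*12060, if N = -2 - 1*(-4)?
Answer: -72360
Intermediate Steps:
N = 2 (N = -2 + 4 = 2)
Q(N, -3*0*(-4))*12060 = -6*12060 = -72360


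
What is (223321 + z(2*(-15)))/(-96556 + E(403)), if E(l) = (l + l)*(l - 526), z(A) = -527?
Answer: -111397/97847 ≈ -1.1385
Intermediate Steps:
E(l) = 2*l*(-526 + l) (E(l) = (2*l)*(-526 + l) = 2*l*(-526 + l))
(223321 + z(2*(-15)))/(-96556 + E(403)) = (223321 - 527)/(-96556 + 2*403*(-526 + 403)) = 222794/(-96556 + 2*403*(-123)) = 222794/(-96556 - 99138) = 222794/(-195694) = 222794*(-1/195694) = -111397/97847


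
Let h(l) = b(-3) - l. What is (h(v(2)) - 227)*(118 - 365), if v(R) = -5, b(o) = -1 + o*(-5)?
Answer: 51376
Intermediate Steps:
b(o) = -1 - 5*o
h(l) = 14 - l (h(l) = (-1 - 5*(-3)) - l = (-1 + 15) - l = 14 - l)
(h(v(2)) - 227)*(118 - 365) = ((14 - 1*(-5)) - 227)*(118 - 365) = ((14 + 5) - 227)*(-247) = (19 - 227)*(-247) = -208*(-247) = 51376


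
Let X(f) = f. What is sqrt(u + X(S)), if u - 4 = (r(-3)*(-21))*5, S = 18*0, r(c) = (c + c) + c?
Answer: sqrt(949) ≈ 30.806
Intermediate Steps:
r(c) = 3*c (r(c) = 2*c + c = 3*c)
S = 0
u = 949 (u = 4 + ((3*(-3))*(-21))*5 = 4 - 9*(-21)*5 = 4 + 189*5 = 4 + 945 = 949)
sqrt(u + X(S)) = sqrt(949 + 0) = sqrt(949)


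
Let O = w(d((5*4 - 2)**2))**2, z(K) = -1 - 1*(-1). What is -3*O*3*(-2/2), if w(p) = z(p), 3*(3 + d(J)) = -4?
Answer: 0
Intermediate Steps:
z(K) = 0 (z(K) = -1 + 1 = 0)
d(J) = -13/3 (d(J) = -3 + (1/3)*(-4) = -3 - 4/3 = -13/3)
w(p) = 0
O = 0 (O = 0**2 = 0)
-3*O*3*(-2/2) = -3*0*3*(-2/2) = -0*(-2*1/2) = -0*(-1) = -3*0 = 0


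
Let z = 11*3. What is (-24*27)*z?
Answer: -21384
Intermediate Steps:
z = 33
(-24*27)*z = -24*27*33 = -648*33 = -21384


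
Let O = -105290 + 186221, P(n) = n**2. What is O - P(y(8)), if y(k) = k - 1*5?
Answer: 80922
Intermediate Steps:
y(k) = -5 + k (y(k) = k - 5 = -5 + k)
O = 80931
O - P(y(8)) = 80931 - (-5 + 8)**2 = 80931 - 1*3**2 = 80931 - 1*9 = 80931 - 9 = 80922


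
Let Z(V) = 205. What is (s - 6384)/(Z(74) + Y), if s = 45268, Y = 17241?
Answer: 19442/8723 ≈ 2.2288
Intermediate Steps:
(s - 6384)/(Z(74) + Y) = (45268 - 6384)/(205 + 17241) = 38884/17446 = 38884*(1/17446) = 19442/8723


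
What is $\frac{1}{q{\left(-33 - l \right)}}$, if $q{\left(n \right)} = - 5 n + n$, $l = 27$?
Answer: $\frac{1}{240} \approx 0.0041667$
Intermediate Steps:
$q{\left(n \right)} = - 4 n$
$\frac{1}{q{\left(-33 - l \right)}} = \frac{1}{\left(-4\right) \left(-33 - 27\right)} = \frac{1}{\left(-4\right) \left(-60\right)} = \frac{1}{240}$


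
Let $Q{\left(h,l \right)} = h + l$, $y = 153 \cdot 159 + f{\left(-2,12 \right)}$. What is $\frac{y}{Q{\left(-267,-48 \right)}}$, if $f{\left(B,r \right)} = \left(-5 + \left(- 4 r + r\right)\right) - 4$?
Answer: $- \frac{2698}{35} \approx -77.086$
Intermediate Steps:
$f{\left(B,r \right)} = -9 - 3 r$ ($f{\left(B,r \right)} = \left(-5 - 3 r\right) - 4 = -9 - 3 r$)
$y = 24282$ ($y = 153 \cdot 159 - 45 = 24327 - 45 = 24282$)
$\frac{y}{Q{\left(-267,-48 \right)}} = \frac{24282}{-267 - 48} = \frac{24282}{-315} = 24282 \left(- \frac{1}{315}\right) = - \frac{2698}{35}$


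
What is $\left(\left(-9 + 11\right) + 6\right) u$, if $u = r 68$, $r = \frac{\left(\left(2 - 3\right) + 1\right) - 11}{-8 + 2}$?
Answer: $\frac{2992}{3} \approx 997.33$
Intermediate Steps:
$r = \frac{11}{6}$ ($r = \frac{\left(-1 + 1\right) - 11}{-6} = \left(0 - 11\right) \left(- \frac{1}{6}\right) = \left(-11\right) \left(- \frac{1}{6}\right) = \frac{11}{6} \approx 1.8333$)
$u = \frac{374}{3}$ ($u = \frac{11}{6} \cdot 68 = \frac{374}{3} \approx 124.67$)
$\left(\left(-9 + 11\right) + 6\right) u = \left(\left(-9 + 11\right) + 6\right) \frac{374}{3} = \left(2 + 6\right) \frac{374}{3} = 8 \cdot \frac{374}{3} = \frac{2992}{3}$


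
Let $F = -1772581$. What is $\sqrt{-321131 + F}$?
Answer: $4 i \sqrt{130857} \approx 1447.0 i$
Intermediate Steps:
$\sqrt{-321131 + F} = \sqrt{-321131 - 1772581} = \sqrt{-2093712} = 4 i \sqrt{130857}$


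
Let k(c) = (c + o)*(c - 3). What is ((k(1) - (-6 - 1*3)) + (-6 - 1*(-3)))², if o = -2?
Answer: 64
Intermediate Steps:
k(c) = (-3 + c)*(-2 + c) (k(c) = (c - 2)*(c - 3) = (-2 + c)*(-3 + c) = (-3 + c)*(-2 + c))
((k(1) - (-6 - 1*3)) + (-6 - 1*(-3)))² = (((6 + 1² - 5*1) - (-6 - 1*3)) + (-6 - 1*(-3)))² = (((6 + 1 - 5) - (-6 - 3)) + (-6 + 3))² = ((2 - 1*(-9)) - 3)² = ((2 + 9) - 3)² = (11 - 3)² = 8² = 64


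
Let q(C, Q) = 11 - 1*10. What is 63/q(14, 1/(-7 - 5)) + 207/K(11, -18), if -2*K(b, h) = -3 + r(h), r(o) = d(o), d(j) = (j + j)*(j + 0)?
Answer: 13407/215 ≈ 62.358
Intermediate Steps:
d(j) = 2*j² (d(j) = (2*j)*j = 2*j²)
r(o) = 2*o²
q(C, Q) = 1 (q(C, Q) = 11 - 10 = 1)
K(b, h) = 3/2 - h² (K(b, h) = -(-3 + 2*h²)/2 = 3/2 - h²)
63/q(14, 1/(-7 - 5)) + 207/K(11, -18) = 63/1 + 207/(3/2 - 1*(-18)²) = 63*1 + 207/(3/2 - 1*324) = 63 + 207/(3/2 - 324) = 63 + 207/(-645/2) = 63 + 207*(-2/645) = 63 - 138/215 = 13407/215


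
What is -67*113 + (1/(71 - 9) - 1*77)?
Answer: -474175/62 ≈ -7648.0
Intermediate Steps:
-67*113 + (1/(71 - 9) - 1*77) = -7571 + (1/62 - 77) = -7571 - 4773/62 = -474175/62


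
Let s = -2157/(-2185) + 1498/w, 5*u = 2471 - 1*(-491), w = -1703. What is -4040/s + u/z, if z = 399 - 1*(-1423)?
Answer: -68475005564079/1823097755 ≈ -37560.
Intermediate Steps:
u = 2962/5 (u = (2471 - 1*(-491))/5 = (2471 + 491)/5 = (1/5)*2962 = 2962/5 ≈ 592.40)
z = 1822 (z = 399 + 1423 = 1822)
s = 400241/3721055 (s = -2157/(-2185) + 1498/(-1703) = -2157*(-1/2185) + 1498*(-1/1703) = 2157/2185 - 1498/1703 = 400241/3721055 ≈ 0.10756)
-4040/s + u/z = -4040/400241/3721055 + (2962/5)/1822 = -4040*3721055/400241 + (2962/5)*(1/1822) = -15033062200/400241 + 1481/4555 = -68475005564079/1823097755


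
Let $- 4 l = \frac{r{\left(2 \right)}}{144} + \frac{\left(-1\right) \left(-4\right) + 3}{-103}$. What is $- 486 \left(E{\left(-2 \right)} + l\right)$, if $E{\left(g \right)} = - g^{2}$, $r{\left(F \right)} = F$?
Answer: $\frac{3192885}{1648} \approx 1937.4$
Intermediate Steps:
$l = \frac{401}{29664}$ ($l = - \frac{\frac{2}{144} + \frac{\left(-1\right) \left(-4\right) + 3}{-103}}{4} = - \frac{2 \cdot \frac{1}{144} + \left(4 + 3\right) \left(- \frac{1}{103}\right)}{4} = - \frac{\frac{1}{72} + 7 \left(- \frac{1}{103}\right)}{4} = - \frac{\frac{1}{72} - \frac{7}{103}}{4} = \left(- \frac{1}{4}\right) \left(- \frac{401}{7416}\right) = \frac{401}{29664} \approx 0.013518$)
$- 486 \left(E{\left(-2 \right)} + l\right) = - 486 \left(- \left(-2\right)^{2} + \frac{401}{29664}\right) = - 486 \left(\left(-1\right) 4 + \frac{401}{29664}\right) = - 486 \left(-4 + \frac{401}{29664}\right) = \left(-486\right) \left(- \frac{118255}{29664}\right) = \frac{3192885}{1648}$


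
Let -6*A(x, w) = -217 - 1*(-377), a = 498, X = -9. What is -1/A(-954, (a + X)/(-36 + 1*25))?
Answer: 3/80 ≈ 0.037500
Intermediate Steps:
A(x, w) = -80/3 (A(x, w) = -(-217 - 1*(-377))/6 = -(-217 + 377)/6 = -1/6*160 = -80/3)
-1/A(-954, (a + X)/(-36 + 1*25)) = -1/(-80/3) = -1*(-3/80) = 3/80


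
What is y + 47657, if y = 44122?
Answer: 91779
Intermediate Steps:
y + 47657 = 44122 + 47657 = 91779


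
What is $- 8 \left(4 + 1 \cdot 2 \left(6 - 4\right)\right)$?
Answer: $-64$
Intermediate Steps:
$- 8 \left(4 + 1 \cdot 2 \left(6 - 4\right)\right) = - 8 \left(4 + 2 \cdot 2\right) = - 8 \left(4 + 4\right) = \left(-8\right) 8 = -64$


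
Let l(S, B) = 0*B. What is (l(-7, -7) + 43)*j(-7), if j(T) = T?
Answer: -301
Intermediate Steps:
l(S, B) = 0
(l(-7, -7) + 43)*j(-7) = (0 + 43)*(-7) = 43*(-7) = -301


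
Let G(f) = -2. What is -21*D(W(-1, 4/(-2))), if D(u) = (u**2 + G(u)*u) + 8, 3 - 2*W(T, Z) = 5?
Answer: -231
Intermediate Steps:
W(T, Z) = -1 (W(T, Z) = 3/2 - 1/2*5 = 3/2 - 5/2 = -1)
D(u) = 8 + u**2 - 2*u (D(u) = (u**2 - 2*u) + 8 = 8 + u**2 - 2*u)
-21*D(W(-1, 4/(-2))) = -21*(8 + (-1)**2 - 2*(-1)) = -21*(8 + 1 + 2) = -21*11 = -231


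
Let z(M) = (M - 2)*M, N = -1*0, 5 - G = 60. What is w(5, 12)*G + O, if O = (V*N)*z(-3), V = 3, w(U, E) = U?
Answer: -275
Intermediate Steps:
G = -55 (G = 5 - 1*60 = 5 - 60 = -55)
N = 0
z(M) = M*(-2 + M) (z(M) = (-2 + M)*M = M*(-2 + M))
O = 0 (O = (3*0)*(-3*(-2 - 3)) = 0*(-3*(-5)) = 0*15 = 0)
w(5, 12)*G + O = 5*(-55) + 0 = -275 + 0 = -275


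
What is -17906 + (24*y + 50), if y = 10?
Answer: -17616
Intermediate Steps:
-17906 + (24*y + 50) = -17906 + (24*10 + 50) = -17906 + (240 + 50) = -17906 + 290 = -17616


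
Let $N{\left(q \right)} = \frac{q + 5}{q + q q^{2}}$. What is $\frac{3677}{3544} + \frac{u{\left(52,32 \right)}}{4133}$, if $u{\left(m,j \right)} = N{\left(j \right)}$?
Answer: $\frac{62307884491}{60054143200} \approx 1.0375$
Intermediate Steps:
$N{\left(q \right)} = \frac{5 + q}{q + q^{3}}$
$u{\left(m,j \right)} = \frac{5 + j}{j + j^{3}}$
$\frac{3677}{3544} + \frac{u{\left(52,32 \right)}}{4133} = \frac{3677}{3544} + \frac{\frac{1}{32 + 32^{3}} \left(5 + 32\right)}{4133} = 3677 \cdot \frac{1}{3544} + \frac{1}{32 + 32768} \cdot 37 \cdot \frac{1}{4133} = \frac{3677}{3544} + \frac{1}{32800} \cdot 37 \cdot \frac{1}{4133} = \frac{3677}{3544} + \frac{37}{32800} \cdot \frac{1}{4133} = \frac{3677}{3544} + \frac{37}{135562400} = \frac{62307884491}{60054143200}$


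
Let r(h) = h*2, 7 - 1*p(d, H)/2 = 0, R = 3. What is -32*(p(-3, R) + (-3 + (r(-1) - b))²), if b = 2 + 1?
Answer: -2496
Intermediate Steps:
p(d, H) = 14 (p(d, H) = 14 - 2*0 = 14 + 0 = 14)
b = 3
r(h) = 2*h
-32*(p(-3, R) + (-3 + (r(-1) - b))²) = -32*(14 + (-3 + (2*(-1) - 1*3))²) = -32*(14 + (-3 + (-2 - 3))²) = -32*(14 + (-3 - 5)²) = -32*(14 + (-8)²) = -32*(14 + 64) = -32*78 = -2496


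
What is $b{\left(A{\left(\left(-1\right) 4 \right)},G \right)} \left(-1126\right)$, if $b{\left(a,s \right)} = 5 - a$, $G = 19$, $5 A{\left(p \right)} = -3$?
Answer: $- \frac{31528}{5} \approx -6305.6$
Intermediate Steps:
$A{\left(p \right)} = - \frac{3}{5}$ ($A{\left(p \right)} = \frac{1}{5} \left(-3\right) = - \frac{3}{5}$)
$b{\left(A{\left(\left(-1\right) 4 \right)},G \right)} \left(-1126\right) = \left(5 - - \frac{3}{5}\right) \left(-1126\right) = \left(5 + \frac{3}{5}\right) \left(-1126\right) = \frac{28}{5} \left(-1126\right) = - \frac{31528}{5}$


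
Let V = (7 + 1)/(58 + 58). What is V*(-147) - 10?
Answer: -584/29 ≈ -20.138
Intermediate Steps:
V = 2/29 (V = 8/116 = 8*(1/116) = 2/29 ≈ 0.068966)
V*(-147) - 10 = (2/29)*(-147) - 10 = -294/29 - 10 = -584/29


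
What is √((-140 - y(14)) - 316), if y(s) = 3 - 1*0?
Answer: 3*I*√51 ≈ 21.424*I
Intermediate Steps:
y(s) = 3 (y(s) = 3 + 0 = 3)
√((-140 - y(14)) - 316) = √((-140 - 1*3) - 316) = √((-140 - 3) - 316) = √(-143 - 316) = √(-459) = 3*I*√51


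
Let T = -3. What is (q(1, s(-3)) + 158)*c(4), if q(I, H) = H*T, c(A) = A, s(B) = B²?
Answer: 524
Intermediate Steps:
q(I, H) = -3*H (q(I, H) = H*(-3) = -3*H)
(q(1, s(-3)) + 158)*c(4) = (-3*(-3)² + 158)*4 = (-3*9 + 158)*4 = (-27 + 158)*4 = 131*4 = 524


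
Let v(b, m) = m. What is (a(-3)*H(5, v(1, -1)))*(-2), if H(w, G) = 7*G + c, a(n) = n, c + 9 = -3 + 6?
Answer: -78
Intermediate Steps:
c = -6 (c = -9 + (-3 + 6) = -9 + 3 = -6)
H(w, G) = -6 + 7*G (H(w, G) = 7*G - 6 = -6 + 7*G)
(a(-3)*H(5, v(1, -1)))*(-2) = -3*(-6 + 7*(-1))*(-2) = -3*(-6 - 7)*(-2) = -3*(-13)*(-2) = 39*(-2) = -78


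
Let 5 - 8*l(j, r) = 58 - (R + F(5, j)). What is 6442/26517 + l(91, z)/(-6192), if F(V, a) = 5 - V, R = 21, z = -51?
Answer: 3332911/13682772 ≈ 0.24358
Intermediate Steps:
l(j, r) = -4 (l(j, r) = 5/8 - (58 - (21 + (5 - 1*5)))/8 = 5/8 - (58 - (21 + (5 - 5)))/8 = 5/8 - (58 - (21 + 0))/8 = 5/8 - (58 - 1*21)/8 = 5/8 - (58 - 21)/8 = 5/8 - ⅛*37 = 5/8 - 37/8 = -4)
6442/26517 + l(91, z)/(-6192) = 6442/26517 - 4/(-6192) = 6442*(1/26517) - 4*(-1/6192) = 6442/26517 + 1/1548 = 3332911/13682772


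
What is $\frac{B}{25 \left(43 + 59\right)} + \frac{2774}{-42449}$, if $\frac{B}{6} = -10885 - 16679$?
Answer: $- \frac{68896658}{1061225} \approx -64.922$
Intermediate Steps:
$B = -165384$ ($B = 6 \left(-10885 - 16679\right) = 6 \left(-27564\right) = -165384$)
$\frac{B}{25 \left(43 + 59\right)} + \frac{2774}{-42449} = - \frac{165384}{25 \left(43 + 59\right)} + \frac{2774}{-42449} = - \frac{165384}{25 \cdot 102} + 2774 \left(- \frac{1}{42449}\right) = - \frac{165384}{2550} - \frac{2774}{42449} = \left(-165384\right) \frac{1}{2550} - \frac{2774}{42449} = - \frac{27564}{425} - \frac{2774}{42449} = - \frac{68896658}{1061225}$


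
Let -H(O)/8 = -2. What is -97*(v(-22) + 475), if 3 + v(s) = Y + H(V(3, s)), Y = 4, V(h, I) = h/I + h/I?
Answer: -47724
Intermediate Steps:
V(h, I) = 2*h/I
H(O) = 16 (H(O) = -8*(-2) = 16)
v(s) = 17 (v(s) = -3 + (4 + 16) = -3 + 20 = 17)
-97*(v(-22) + 475) = -97*(17 + 475) = -97*492 = -47724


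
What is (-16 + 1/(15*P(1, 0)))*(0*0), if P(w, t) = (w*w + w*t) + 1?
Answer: 0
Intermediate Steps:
P(w, t) = 1 + w² + t*w (P(w, t) = (w² + t*w) + 1 = 1 + w² + t*w)
(-16 + 1/(15*P(1, 0)))*(0*0) = (-16 + 1/(15*(1 + 1² + 0*1)))*(0*0) = (-16 + 1/(15*(1 + 1 + 0)))*0 = (-16 + 1/(15*2))*0 = (-16 + 1/30)*0 = -479/30*0 = 0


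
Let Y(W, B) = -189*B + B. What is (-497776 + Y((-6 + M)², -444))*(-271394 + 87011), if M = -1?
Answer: 76390614432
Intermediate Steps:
Y(W, B) = -188*B
(-497776 + Y((-6 + M)², -444))*(-271394 + 87011) = (-497776 - 188*(-444))*(-271394 + 87011) = (-497776 + 83472)*(-184383) = -414304*(-184383) = 76390614432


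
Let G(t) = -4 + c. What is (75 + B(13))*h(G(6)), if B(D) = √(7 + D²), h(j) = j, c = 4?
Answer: 0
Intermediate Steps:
G(t) = 0 (G(t) = -4 + 4 = 0)
(75 + B(13))*h(G(6)) = (75 + √(7 + 13²))*0 = (75 + √(7 + 169))*0 = (75 + √176)*0 = (75 + 4*√11)*0 = 0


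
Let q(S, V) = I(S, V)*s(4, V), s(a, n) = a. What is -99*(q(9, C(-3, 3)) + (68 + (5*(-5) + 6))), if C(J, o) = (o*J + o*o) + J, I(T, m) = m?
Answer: -3663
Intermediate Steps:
C(J, o) = J + o² + J*o (C(J, o) = (J*o + o²) + J = (o² + J*o) + J = J + o² + J*o)
q(S, V) = 4*V (q(S, V) = V*4 = 4*V)
-99*(q(9, C(-3, 3)) + (68 + (5*(-5) + 6))) = -99*(4*(-3 + 3² - 3*3) + (68 + (5*(-5) + 6))) = -99*(4*(-3 + 9 - 9) + (68 + (-25 + 6))) = -99*(4*(-3) + (68 - 19)) = -99*(-12 + 49) = -99*37 = -3663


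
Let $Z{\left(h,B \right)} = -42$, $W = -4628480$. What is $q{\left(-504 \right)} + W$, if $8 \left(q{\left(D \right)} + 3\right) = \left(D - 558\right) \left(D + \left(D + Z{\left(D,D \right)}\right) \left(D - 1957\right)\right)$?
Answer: $- \frac{365877097}{2} \approx -1.8294 \cdot 10^{8}$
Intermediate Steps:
$q{\left(D \right)} = -3 + \frac{\left(-558 + D\right) \left(D + \left(-1957 + D\right) \left(-42 + D\right)\right)}{8}$ ($q{\left(D \right)} = -3 + \frac{\left(D - 558\right) \left(D + \left(D - 42\right) \left(D - 1957\right)\right)}{8} = -3 + \frac{\left(-558 + D\right) \left(D + \left(-42 + D\right) \left(-1957 + D\right)\right)}{8} = -3 + \frac{\left(-558 + D\right) \left(D + \left(-1957 + D\right) \left(-42 + D\right)\right)}{8}$)
$q{\left(-504 \right)} + W = \left(- \frac{11466069}{2} - \frac{639 \left(-504\right)^{2}}{2} + \frac{\left(-504\right)^{3}}{8} + \frac{598539}{4} \left(-504\right)\right) - 4628480 = \left(- \frac{11466069}{2} - 81158112 + \frac{1}{8} \left(-128024064\right) - 75415914\right) - 4628480 = \left(- \frac{11466069}{2} - 81158112 - 16003008 - 75415914\right) - 4628480 = - \frac{356620137}{2} - 4628480 = - \frac{365877097}{2}$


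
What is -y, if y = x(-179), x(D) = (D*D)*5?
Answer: -160205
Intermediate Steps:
x(D) = 5*D² (x(D) = D²*5 = 5*D²)
y = 160205 (y = 5*(-179)² = 5*32041 = 160205)
-y = -1*160205 = -160205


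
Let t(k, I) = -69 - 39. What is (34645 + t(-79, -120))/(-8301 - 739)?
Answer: -34537/9040 ≈ -3.8205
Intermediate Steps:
t(k, I) = -108
(34645 + t(-79, -120))/(-8301 - 739) = (34645 - 108)/(-8301 - 739) = 34537/(-9040) = 34537*(-1/9040) = -34537/9040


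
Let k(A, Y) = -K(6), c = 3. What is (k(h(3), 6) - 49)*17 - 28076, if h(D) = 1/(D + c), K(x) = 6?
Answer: -29011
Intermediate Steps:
h(D) = 1/(3 + D) (h(D) = 1/(D + 3) = 1/(3 + D))
k(A, Y) = -6 (k(A, Y) = -1*6 = -6)
(k(h(3), 6) - 49)*17 - 28076 = (-6 - 49)*17 - 28076 = -55*17 - 28076 = -935 - 28076 = -29011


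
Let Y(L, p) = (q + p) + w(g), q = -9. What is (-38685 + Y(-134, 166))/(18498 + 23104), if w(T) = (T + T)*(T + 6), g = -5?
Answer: -19269/20801 ≈ -0.92635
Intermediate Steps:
w(T) = 2*T*(6 + T) (w(T) = (2*T)*(6 + T) = 2*T*(6 + T))
Y(L, p) = -19 + p (Y(L, p) = (-9 + p) + 2*(-5)*(6 - 5) = (-9 + p) + 2*(-5)*1 = (-9 + p) - 10 = -19 + p)
(-38685 + Y(-134, 166))/(18498 + 23104) = (-38685 + (-19 + 166))/(18498 + 23104) = (-38685 + 147)/41602 = -38538*1/41602 = -19269/20801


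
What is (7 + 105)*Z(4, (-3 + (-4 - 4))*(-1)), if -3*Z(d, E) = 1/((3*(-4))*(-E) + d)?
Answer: -14/51 ≈ -0.27451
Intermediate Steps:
Z(d, E) = -1/(3*(d + 12*E)) (Z(d, E) = -1/(3*((3*(-4))*(-E) + d)) = -1/(3*(-(-12)*E + d)) = -1/(3*(12*E + d)) = -1/(3*(d + 12*E)))
(7 + 105)*Z(4, (-3 + (-4 - 4))*(-1)) = (7 + 105)*(-1/(3*4 + 36*((-3 + (-4 - 4))*(-1)))) = 112*(-1/(12 + 36*((-3 - 8)*(-1)))) = 112*(-1/(12 + 36*(-11*(-1)))) = 112*(-1/(12 + 36*11)) = 112*(-1/(12 + 396)) = 112*(-1/408) = -14/51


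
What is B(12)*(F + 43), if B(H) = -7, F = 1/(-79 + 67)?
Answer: -3605/12 ≈ -300.42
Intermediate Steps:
F = -1/12 (F = 1/(-12) = -1/12 ≈ -0.083333)
B(12)*(F + 43) = -7*(-1/12 + 43) = -7*515/12 = -3605/12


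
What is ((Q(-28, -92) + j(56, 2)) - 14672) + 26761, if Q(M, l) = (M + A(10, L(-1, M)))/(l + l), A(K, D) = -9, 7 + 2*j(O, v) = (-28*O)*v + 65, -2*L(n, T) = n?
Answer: 1941237/184 ≈ 10550.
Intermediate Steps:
L(n, T) = -n/2
j(O, v) = 29 - 14*O*v (j(O, v) = -7/2 + ((-28*O)*v + 65)/2 = -7/2 + (-28*O*v + 65)/2 = -7/2 + (65 - 28*O*v)/2 = -7/2 + (65/2 - 14*O*v) = 29 - 14*O*v)
Q(M, l) = (-9 + M)/(2*l) (Q(M, l) = (M - 9)/(l + l) = (-9 + M)/((2*l)) = (-9 + M)*(1/(2*l)) = (-9 + M)/(2*l))
((Q(-28, -92) + j(56, 2)) - 14672) + 26761 = (((½)*(-9 - 28)/(-92) + (29 - 14*56*2)) - 14672) + 26761 = (((½)*(-1/92)*(-37) + (29 - 1568)) - 14672) + 26761 = ((37/184 - 1539) - 14672) + 26761 = (-283139/184 - 14672) + 26761 = -2982787/184 + 26761 = 1941237/184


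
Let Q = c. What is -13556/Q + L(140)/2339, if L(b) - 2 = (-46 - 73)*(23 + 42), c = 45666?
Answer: -192421331/53406387 ≈ -3.6030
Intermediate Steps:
Q = 45666
L(b) = -7733 (L(b) = 2 + (-46 - 73)*(23 + 42) = 2 - 119*65 = 2 - 7735 = -7733)
-13556/Q + L(140)/2339 = -13556/45666 - 7733/2339 = -13556*1/45666 - 7733*1/2339 = -6778/22833 - 7733/2339 = -192421331/53406387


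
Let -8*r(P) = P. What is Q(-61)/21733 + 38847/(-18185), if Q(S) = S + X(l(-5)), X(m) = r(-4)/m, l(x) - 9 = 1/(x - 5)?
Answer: -75237940179/35174099845 ≈ -2.1390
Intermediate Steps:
r(P) = -P/8
l(x) = 9 + 1/(-5 + x) (l(x) = 9 + 1/(x - 5) = 9 + 1/(-5 + x))
X(m) = 1/(2*m) (X(m) = (-⅛*(-4))/m = 1/(2*m))
Q(S) = 5/89 + S (Q(S) = S + 1/(2*(((-44 + 9*(-5))/(-5 - 5)))) = S + 1/(2*(((-44 - 45)/(-10)))) = S + 1/(2*((-⅒*(-89)))) = S + 1/(2*(89/10)) = S + (½)*(10/89) = S + 5/89 = 5/89 + S)
Q(-61)/21733 + 38847/(-18185) = (5/89 - 61)/21733 + 38847/(-18185) = -5424/89*1/21733 + 38847*(-1/18185) = -5424/1934237 - 38847/18185 = -75237940179/35174099845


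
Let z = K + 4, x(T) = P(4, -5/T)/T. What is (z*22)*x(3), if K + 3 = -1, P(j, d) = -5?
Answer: 0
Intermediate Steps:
x(T) = -5/T
K = -4 (K = -3 - 1 = -4)
z = 0 (z = -4 + 4 = 0)
(z*22)*x(3) = (0*22)*(-5/3) = 0*(-5*⅓) = 0*(-5/3) = 0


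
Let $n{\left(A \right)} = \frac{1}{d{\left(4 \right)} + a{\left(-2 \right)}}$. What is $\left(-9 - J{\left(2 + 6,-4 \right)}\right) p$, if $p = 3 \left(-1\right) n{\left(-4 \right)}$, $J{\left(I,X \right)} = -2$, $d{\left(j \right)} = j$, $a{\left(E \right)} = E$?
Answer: $\frac{21}{2} \approx 10.5$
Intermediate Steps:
$n{\left(A \right)} = \frac{1}{2}$ ($n{\left(A \right)} = \frac{1}{4 - 2} = \frac{1}{2}$)
$p = - \frac{3}{2}$ ($p = 3 \left(-1\right) \frac{1}{2} = \left(-3\right) \frac{1}{2} = - \frac{3}{2} \approx -1.5$)
$\left(-9 - J{\left(2 + 6,-4 \right)}\right) p = \left(-9 - -2\right) \left(- \frac{3}{2}\right) = \left(-9 + 2\right) \left(- \frac{3}{2}\right) = \left(-7\right) \left(- \frac{3}{2}\right) = \frac{21}{2}$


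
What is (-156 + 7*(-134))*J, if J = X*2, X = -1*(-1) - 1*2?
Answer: 2188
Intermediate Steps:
X = -1 (X = 1 - 2 = -1)
J = -2 (J = -1*2 = -2)
(-156 + 7*(-134))*J = (-156 + 7*(-134))*(-2) = (-156 - 938)*(-2) = -1094*(-2) = 2188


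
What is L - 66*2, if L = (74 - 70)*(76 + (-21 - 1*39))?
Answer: -68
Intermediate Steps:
L = 64 (L = 4*(76 + (-21 - 39)) = 4*(76 - 60) = 4*16 = 64)
L - 66*2 = 64 - 66*2 = 64 - 132 = -68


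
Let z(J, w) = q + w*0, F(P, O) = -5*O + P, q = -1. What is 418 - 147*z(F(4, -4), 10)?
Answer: 565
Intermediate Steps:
F(P, O) = P - 5*O
z(J, w) = -1 (z(J, w) = -1 + w*0 = -1 + 0 = -1)
418 - 147*z(F(4, -4), 10) = 418 - 147*(-1) = 418 + 147 = 565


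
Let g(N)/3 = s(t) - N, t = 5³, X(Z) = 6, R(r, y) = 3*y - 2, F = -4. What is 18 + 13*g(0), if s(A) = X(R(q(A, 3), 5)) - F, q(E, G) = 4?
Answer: 408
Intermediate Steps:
R(r, y) = -2 + 3*y
t = 125
s(A) = 10 (s(A) = 6 - 1*(-4) = 6 + 4 = 10)
g(N) = 30 - 3*N (g(N) = 3*(10 - N) = 30 - 3*N)
18 + 13*g(0) = 18 + 13*(30 - 3*0) = 18 + 13*(30 + 0) = 18 + 13*30 = 18 + 390 = 408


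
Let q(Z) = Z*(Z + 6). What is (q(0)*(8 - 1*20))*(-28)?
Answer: 0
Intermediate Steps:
q(Z) = Z*(6 + Z)
(q(0)*(8 - 1*20))*(-28) = ((0*(6 + 0))*(8 - 1*20))*(-28) = ((0*6)*(8 - 20))*(-28) = (0*(-12))*(-28) = 0*(-28) = 0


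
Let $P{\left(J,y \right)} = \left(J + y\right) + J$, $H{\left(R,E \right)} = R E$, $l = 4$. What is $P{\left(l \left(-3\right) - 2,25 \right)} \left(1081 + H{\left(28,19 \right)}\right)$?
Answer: $-4839$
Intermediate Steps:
$H{\left(R,E \right)} = E R$
$P{\left(J,y \right)} = y + 2 J$
$P{\left(l \left(-3\right) - 2,25 \right)} \left(1081 + H{\left(28,19 \right)}\right) = \left(25 + 2 \left(4 \left(-3\right) - 2\right)\right) \left(1081 + 19 \cdot 28\right) = \left(25 + 2 \left(-12 - 2\right)\right) \left(1081 + 532\right) = \left(25 + 2 \left(-14\right)\right) 1613 = \left(25 - 28\right) 1613 = \left(-3\right) 1613 = -4839$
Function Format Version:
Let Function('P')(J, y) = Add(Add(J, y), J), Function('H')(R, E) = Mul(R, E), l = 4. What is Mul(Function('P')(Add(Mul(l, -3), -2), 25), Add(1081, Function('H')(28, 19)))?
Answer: -4839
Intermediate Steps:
Function('H')(R, E) = Mul(E, R)
Function('P')(J, y) = Add(y, Mul(2, J))
Mul(Function('P')(Add(Mul(l, -3), -2), 25), Add(1081, Function('H')(28, 19))) = Mul(Add(25, Mul(2, Add(Mul(4, -3), -2))), Add(1081, Mul(19, 28))) = Mul(Add(25, Mul(2, Add(-12, -2))), Add(1081, 532)) = Mul(Add(25, Mul(2, -14)), 1613) = Mul(Add(25, -28), 1613) = Mul(-3, 1613) = -4839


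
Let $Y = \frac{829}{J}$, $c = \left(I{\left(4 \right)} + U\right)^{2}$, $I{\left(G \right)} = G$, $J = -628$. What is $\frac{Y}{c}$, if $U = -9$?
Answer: $- \frac{829}{15700} \approx -0.052803$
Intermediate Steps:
$c = 25$ ($c = \left(4 - 9\right)^{2} = \left(-5\right)^{2} = 25$)
$Y = - \frac{829}{628}$ ($Y = \frac{829}{-628} = 829 \left(- \frac{1}{628}\right) = - \frac{829}{628} \approx -1.3201$)
$\frac{Y}{c} = - \frac{829}{628 \cdot 25} = \left(- \frac{829}{628}\right) \frac{1}{25} = - \frac{829}{15700}$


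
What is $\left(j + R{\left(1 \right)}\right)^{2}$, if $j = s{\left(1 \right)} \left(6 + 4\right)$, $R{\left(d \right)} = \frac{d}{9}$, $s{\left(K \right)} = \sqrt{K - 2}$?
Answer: $- \frac{8099}{81} + \frac{20 i}{9} \approx -99.988 + 2.2222 i$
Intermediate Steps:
$s{\left(K \right)} = \sqrt{-2 + K}$
$R{\left(d \right)} = \frac{d}{9}$ ($R{\left(d \right)} = d \frac{1}{9} = \frac{d}{9}$)
$j = 10 i$ ($j = \sqrt{-2 + 1} \left(6 + 4\right) = \sqrt{-1} \cdot 10 = i 10 = 10 i \approx 10.0 i$)
$\left(j + R{\left(1 \right)}\right)^{2} = \left(10 i + \frac{1}{9} \cdot 1\right)^{2} = \left(10 i + \frac{1}{9}\right)^{2} = \left(\frac{1}{9} + 10 i\right)^{2}$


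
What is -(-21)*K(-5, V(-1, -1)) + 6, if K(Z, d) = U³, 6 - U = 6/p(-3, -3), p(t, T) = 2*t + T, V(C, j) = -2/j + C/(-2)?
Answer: 56054/9 ≈ 6228.2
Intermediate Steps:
V(C, j) = -2/j - C/2 (V(C, j) = -2/j + C*(-½) = -2/j - C/2)
p(t, T) = T + 2*t
U = 20/3 (U = 6 - 6/(-3 + 2*(-3)) = 6 - 6/(-3 - 6) = 6 - 6/(-9) = 6 - 6*(-1)/9 = 6 - 1*(-⅔) = 6 + ⅔ = 20/3 ≈ 6.6667)
K(Z, d) = 8000/27 (K(Z, d) = (20/3)³ = 8000/27)
-(-21)*K(-5, V(-1, -1)) + 6 = -(-21)*8000/27 + 6 = -21*(-8000/27) + 6 = 56000/9 + 6 = 56054/9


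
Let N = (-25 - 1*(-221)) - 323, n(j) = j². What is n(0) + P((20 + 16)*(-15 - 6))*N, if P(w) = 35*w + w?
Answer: 3456432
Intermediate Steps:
N = -127 (N = (-25 + 221) - 323 = 196 - 323 = -127)
P(w) = 36*w
n(0) + P((20 + 16)*(-15 - 6))*N = 0² + (36*((20 + 16)*(-15 - 6)))*(-127) = 0 + (36*(36*(-21)))*(-127) = 0 + (36*(-756))*(-127) = 0 - 27216*(-127) = 0 + 3456432 = 3456432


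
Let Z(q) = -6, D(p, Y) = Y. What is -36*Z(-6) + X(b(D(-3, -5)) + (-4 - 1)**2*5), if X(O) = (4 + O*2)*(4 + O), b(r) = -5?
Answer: 30472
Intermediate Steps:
X(O) = (4 + O)*(4 + 2*O) (X(O) = (4 + 2*O)*(4 + O) = (4 + O)*(4 + 2*O))
-36*Z(-6) + X(b(D(-3, -5)) + (-4 - 1)**2*5) = -36*(-6) + (16 + 2*(-5 + (-4 - 1)**2*5)**2 + 12*(-5 + (-4 - 1)**2*5)) = 216 + (16 + 2*(-5 + (-5)**2*5)**2 + 12*(-5 + (-5)**2*5)) = 216 + (16 + 2*(-5 + 25*5)**2 + 12*(-5 + 25*5)) = 216 + (16 + 2*(-5 + 125)**2 + 12*(-5 + 125)) = 216 + (16 + 2*120**2 + 12*120) = 216 + (16 + 2*14400 + 1440) = 216 + (16 + 28800 + 1440) = 216 + 30256 = 30472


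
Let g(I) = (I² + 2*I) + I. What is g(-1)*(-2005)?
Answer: 4010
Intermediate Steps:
g(I) = I² + 3*I
g(-1)*(-2005) = -(3 - 1)*(-2005) = -1*2*(-2005) = -2*(-2005) = 4010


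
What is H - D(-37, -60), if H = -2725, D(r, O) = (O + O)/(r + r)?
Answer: -100885/37 ≈ -2726.6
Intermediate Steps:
D(r, O) = O/r (D(r, O) = (2*O)/((2*r)) = (2*O)*(1/(2*r)) = O/r)
H - D(-37, -60) = -2725 - (-60)/(-37) = -2725 - (-60)*(-1)/37 = -2725 - 1*60/37 = -2725 - 60/37 = -100885/37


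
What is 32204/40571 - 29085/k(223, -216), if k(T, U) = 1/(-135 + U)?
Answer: 414182676989/40571 ≈ 1.0209e+7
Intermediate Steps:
32204/40571 - 29085/k(223, -216) = 32204/40571 - 29085/(1/(-135 - 216)) = 32204*(1/40571) - 29085/(1/(-351)) = 32204/40571 - 29085/(-1/351) = 32204/40571 - 29085*(-351) = 32204/40571 + 10208835 = 414182676989/40571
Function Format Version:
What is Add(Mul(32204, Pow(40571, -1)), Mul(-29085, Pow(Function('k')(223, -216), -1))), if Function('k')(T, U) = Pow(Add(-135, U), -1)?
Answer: Rational(414182676989, 40571) ≈ 1.0209e+7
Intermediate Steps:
Add(Mul(32204, Pow(40571, -1)), Mul(-29085, Pow(Function('k')(223, -216), -1))) = Add(Mul(32204, Pow(40571, -1)), Mul(-29085, Pow(Pow(Add(-135, -216), -1), -1))) = Add(Mul(32204, Rational(1, 40571)), Mul(-29085, Pow(Pow(-351, -1), -1))) = Add(Rational(32204, 40571), Mul(-29085, Pow(Rational(-1, 351), -1))) = Add(Rational(32204, 40571), Mul(-29085, -351)) = Add(Rational(32204, 40571), 10208835) = Rational(414182676989, 40571)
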